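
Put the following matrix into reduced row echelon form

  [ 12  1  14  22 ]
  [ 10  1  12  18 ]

[[1, 0, 1, 2], [0, 1, 2, -2]]

R1 := 1/12·R1
  [  1  1/12  7/6  11/6 ]
  [ 10     1   12    18 ]
R2 := R2 − 10·R1
  [ 1  1/12  7/6  11/6 ]
  [ 0   1/6  1/3  -1/3 ]
R2 := 6·R2
  [ 1  1/12  7/6  11/6 ]
  [ 0     1    2    -2 ]
R1 := R1 − 1/12·R2
  [ 1  0  1   2 ]
  [ 0  1  2  -2 ]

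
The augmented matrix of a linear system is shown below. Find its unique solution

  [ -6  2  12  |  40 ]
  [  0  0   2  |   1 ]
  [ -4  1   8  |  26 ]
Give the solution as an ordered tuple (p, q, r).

R1 -> -1/6·R1
R3 -> R3 + 4·R1
R2 ↔ R3
R2 -> -3·R2
R3 -> 1/2·R3
R1 -> R1 + 2·R3
R1 -> R1 + 1/3·R2
Reading off the last column: p = -5, q = 2, r = 1/2.

(-5, 2, 1/2)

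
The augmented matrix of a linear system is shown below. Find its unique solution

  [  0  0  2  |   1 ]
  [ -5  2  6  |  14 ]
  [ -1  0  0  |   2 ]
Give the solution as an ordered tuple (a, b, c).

(-2, 1/2, 1/2)

R1 <-> R2
R1 ← -1/5·R1
R3 ← R3 + R1
R2 <-> R3
R2 ← -5/2·R2
R3 ← 1/2·R3
R2 ← R2 − 3·R3
R1 ← R1 + 6/5·R3
R1 ← R1 + 2/5·R2
Reading off the last column: a = -2, b = 1/2, c = 1/2.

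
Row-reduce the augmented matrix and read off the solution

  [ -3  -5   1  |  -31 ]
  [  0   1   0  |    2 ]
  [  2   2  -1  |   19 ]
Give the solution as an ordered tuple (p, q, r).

(6, 2, -3)

Multiply ρ1 by -1/3.
  [ 1  5/3  -1/3  |  31/3 ]
  [ 0    1     0  |     2 ]
  [ 2    2    -1  |    19 ]
Subtract 2 times ρ1 from ρ3.
  [ 1   5/3  -1/3  |  31/3 ]
  [ 0     1     0  |     2 ]
  [ 0  -4/3  -1/3  |  -5/3 ]
Add 4/3 times ρ2 to ρ3.
  [ 1  5/3  -1/3  |  31/3 ]
  [ 0    1     0  |     2 ]
  [ 0    0  -1/3  |     1 ]
Multiply ρ3 by -3.
  [ 1  5/3  -1/3  |  31/3 ]
  [ 0    1     0  |     2 ]
  [ 0    0     1  |    -3 ]
Add 1/3 times ρ3 to ρ1.
  [ 1  5/3  0  |  28/3 ]
  [ 0    1  0  |     2 ]
  [ 0    0  1  |    -3 ]
Subtract 5/3 times ρ2 from ρ1.
  [ 1  0  0  |   6 ]
  [ 0  1  0  |   2 ]
  [ 0  0  1  |  -3 ]
Reading off the last column: p = 6, q = 2, r = -3.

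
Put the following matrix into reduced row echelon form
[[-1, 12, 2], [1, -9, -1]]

[[1, 0, 2], [0, 1, 1/3]]

r1 -> -1·r1
  [ 1  -12  -2 ]
  [ 1   -9  -1 ]
r2 -> r2 − r1
  [ 1  -12  -2 ]
  [ 0    3   1 ]
r2 -> 1/3·r2
  [ 1  -12   -2 ]
  [ 0    1  1/3 ]
r1 -> r1 + 12·r2
  [ 1  0    2 ]
  [ 0  1  1/3 ]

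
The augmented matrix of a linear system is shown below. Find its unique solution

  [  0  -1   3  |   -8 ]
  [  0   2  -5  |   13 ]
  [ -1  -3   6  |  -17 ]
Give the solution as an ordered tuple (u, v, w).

R1 <=> R3
  [ -1  -3   6  |  -17 ]
  [  0   2  -5  |   13 ]
  [  0  -1   3  |   -8 ]
R1 → -1·R1
  [ 1   3  -6  |  17 ]
  [ 0   2  -5  |  13 ]
  [ 0  -1   3  |  -8 ]
R2 → 1/2·R2
  [ 1   3    -6  |    17 ]
  [ 0   1  -5/2  |  13/2 ]
  [ 0  -1     3  |    -8 ]
R3 → R3 + R2
  [ 1  3    -6  |    17 ]
  [ 0  1  -5/2  |  13/2 ]
  [ 0  0   1/2  |  -3/2 ]
R3 → 2·R3
  [ 1  3    -6  |    17 ]
  [ 0  1  -5/2  |  13/2 ]
  [ 0  0     1  |    -3 ]
R2 → R2 + 5/2·R3
  [ 1  3  -6  |  17 ]
  [ 0  1   0  |  -1 ]
  [ 0  0   1  |  -3 ]
R1 → R1 + 6·R3
  [ 1  3  0  |  -1 ]
  [ 0  1  0  |  -1 ]
  [ 0  0  1  |  -3 ]
R1 → R1 − 3·R2
  [ 1  0  0  |   2 ]
  [ 0  1  0  |  -1 ]
  [ 0  0  1  |  -3 ]
Reading off the last column: u = 2, v = -1, w = -3.

(2, -1, -3)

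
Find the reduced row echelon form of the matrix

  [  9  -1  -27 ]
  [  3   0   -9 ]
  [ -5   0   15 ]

[[1, 0, -3], [0, 1, 0], [0, 0, 0]]

Multiply r1 by 1/9.
Subtract 3 times r1 from r2.
Add 5 times r1 to r3.
Multiply r2 by 3.
Add 5/9 times r2 to r3.
Add 1/9 times r2 to r1.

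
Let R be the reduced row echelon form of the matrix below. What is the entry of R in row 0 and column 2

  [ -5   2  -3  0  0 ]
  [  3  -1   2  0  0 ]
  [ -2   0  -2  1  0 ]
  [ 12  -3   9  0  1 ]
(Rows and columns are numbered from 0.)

Multiply R1 by -1/5.
  [  1  -2/5  3/5  0  0 ]
  [  3    -1    2  0  0 ]
  [ -2     0   -2  1  0 ]
  [ 12    -3    9  0  1 ]
Subtract 3 times R1 from R2.
  [  1  -2/5  3/5  0  0 ]
  [  0   1/5  1/5  0  0 ]
  [ -2     0   -2  1  0 ]
  [ 12    -3    9  0  1 ]
Add 2 times R1 to R3.
  [  1  -2/5   3/5  0  0 ]
  [  0   1/5   1/5  0  0 ]
  [  0  -4/5  -4/5  1  0 ]
  [ 12    -3     9  0  1 ]
Subtract 12 times R1 from R4.
  [ 1  -2/5   3/5  0  0 ]
  [ 0   1/5   1/5  0  0 ]
  [ 0  -4/5  -4/5  1  0 ]
  [ 0   9/5   9/5  0  1 ]
Multiply R2 by 5.
  [ 1  -2/5   3/5  0  0 ]
  [ 0     1     1  0  0 ]
  [ 0  -4/5  -4/5  1  0 ]
  [ 0   9/5   9/5  0  1 ]
Add 4/5 times R2 to R3.
  [ 1  -2/5  3/5  0  0 ]
  [ 0     1    1  0  0 ]
  [ 0     0    0  1  0 ]
  [ 0   9/5  9/5  0  1 ]
Subtract 9/5 times R2 from R4.
  [ 1  -2/5  3/5  0  0 ]
  [ 0     1    1  0  0 ]
  [ 0     0    0  1  0 ]
  [ 0     0    0  0  1 ]
Add 2/5 times R2 to R1.
  [ 1  0  1  0  0 ]
  [ 0  1  1  0  0 ]
  [ 0  0  0  1  0 ]
  [ 0  0  0  0  1 ]

1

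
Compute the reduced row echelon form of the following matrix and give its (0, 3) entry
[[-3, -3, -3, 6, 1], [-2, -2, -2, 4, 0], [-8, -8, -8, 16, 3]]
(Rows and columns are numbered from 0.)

-2

ρ1 -> -1/3·ρ1
  [  1   1   1  -2  -1/3 ]
  [ -2  -2  -2   4     0 ]
  [ -8  -8  -8  16     3 ]
ρ2 -> ρ2 + 2·ρ1
  [  1   1   1  -2  -1/3 ]
  [  0   0   0   0  -2/3 ]
  [ -8  -8  -8  16     3 ]
ρ3 -> ρ3 + 8·ρ1
  [ 1  1  1  -2  -1/3 ]
  [ 0  0  0   0  -2/3 ]
  [ 0  0  0   0   1/3 ]
ρ2 -> -3/2·ρ2
  [ 1  1  1  -2  -1/3 ]
  [ 0  0  0   0     1 ]
  [ 0  0  0   0   1/3 ]
ρ3 -> ρ3 − 1/3·ρ2
  [ 1  1  1  -2  -1/3 ]
  [ 0  0  0   0     1 ]
  [ 0  0  0   0     0 ]
ρ1 -> ρ1 + 1/3·ρ2
  [ 1  1  1  -2  0 ]
  [ 0  0  0   0  1 ]
  [ 0  0  0   0  0 ]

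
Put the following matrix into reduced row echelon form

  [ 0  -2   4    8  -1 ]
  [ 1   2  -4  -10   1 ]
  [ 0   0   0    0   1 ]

[[1, 0, 0, -2, 0], [0, 1, -2, -4, 0], [0, 0, 0, 0, 1]]

Swap ρ1 and ρ2.
  [ 1   2  -4  -10   1 ]
  [ 0  -2   4    8  -1 ]
  [ 0   0   0    0   1 ]
Multiply ρ2 by -1/2.
  [ 1  2  -4  -10    1 ]
  [ 0  1  -2   -4  1/2 ]
  [ 0  0   0    0    1 ]
Subtract 1/2 times ρ3 from ρ2.
  [ 1  2  -4  -10  1 ]
  [ 0  1  -2   -4  0 ]
  [ 0  0   0    0  1 ]
Subtract ρ3 from ρ1.
  [ 1  2  -4  -10  0 ]
  [ 0  1  -2   -4  0 ]
  [ 0  0   0    0  1 ]
Subtract 2 times ρ2 from ρ1.
  [ 1  0   0  -2  0 ]
  [ 0  1  -2  -4  0 ]
  [ 0  0   0   0  1 ]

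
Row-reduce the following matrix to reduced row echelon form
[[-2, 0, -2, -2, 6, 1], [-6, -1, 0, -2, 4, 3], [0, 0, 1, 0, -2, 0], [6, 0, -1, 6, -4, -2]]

R1 -> -1/2·R1
R2 -> R2 + 6·R1
R4 -> R4 − 6·R1
R2 -> -1·R2
R4 -> R4 + 7·R3
R1 -> R1 + 1/2·R4
R2 -> R2 + 6·R3
R1 -> R1 − R3

[[1, 0, 0, 1, -1, 0], [0, 1, 0, -4, 2, 0], [0, 0, 1, 0, -2, 0], [0, 0, 0, 0, 0, 1]]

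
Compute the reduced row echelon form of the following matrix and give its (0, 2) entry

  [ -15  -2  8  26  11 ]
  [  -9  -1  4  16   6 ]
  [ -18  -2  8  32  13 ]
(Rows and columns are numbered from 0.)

0

r1 -> -1/15·r1
  [   1  2/15  -8/15  -26/15  -11/15 ]
  [  -9    -1      4      16       6 ]
  [ -18    -2      8      32      13 ]
r2 -> r2 + 9·r1
  [   1  2/15  -8/15  -26/15  -11/15 ]
  [   0   1/5   -4/5     2/5    -3/5 ]
  [ -18    -2      8      32      13 ]
r3 -> r3 + 18·r1
  [ 1  2/15  -8/15  -26/15  -11/15 ]
  [ 0   1/5   -4/5     2/5    -3/5 ]
  [ 0   2/5   -8/5     4/5    -1/5 ]
r2 -> 5·r2
  [ 1  2/15  -8/15  -26/15  -11/15 ]
  [ 0     1     -4       2      -3 ]
  [ 0   2/5   -8/5     4/5    -1/5 ]
r3 -> r3 − 2/5·r2
  [ 1  2/15  -8/15  -26/15  -11/15 ]
  [ 0     1     -4       2      -3 ]
  [ 0     0      0       0       1 ]
r2 -> r2 + 3·r3
  [ 1  2/15  -8/15  -26/15  -11/15 ]
  [ 0     1     -4       2       0 ]
  [ 0     0      0       0       1 ]
r1 -> r1 + 11/15·r3
  [ 1  2/15  -8/15  -26/15  0 ]
  [ 0     1     -4       2  0 ]
  [ 0     0      0       0  1 ]
r1 -> r1 − 2/15·r2
  [ 1  0   0  -2  0 ]
  [ 0  1  -4   2  0 ]
  [ 0  0   0   0  1 ]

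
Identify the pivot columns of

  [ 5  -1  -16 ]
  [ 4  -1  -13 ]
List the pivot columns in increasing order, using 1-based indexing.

1, 2

r1 := 1/5·r1
  [ 1  -1/5  -16/5 ]
  [ 4    -1    -13 ]
r2 := r2 − 4·r1
  [ 1  -1/5  -16/5 ]
  [ 0  -1/5   -1/5 ]
r2 := -5·r2
  [ 1  -1/5  -16/5 ]
  [ 0     1      1 ]
r1 := r1 + 1/5·r2
  [ 1  0  -3 ]
  [ 0  1   1 ]
Pivot columns are the columns containing a leading 1.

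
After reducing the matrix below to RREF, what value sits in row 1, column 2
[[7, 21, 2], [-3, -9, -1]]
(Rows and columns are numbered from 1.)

3

Multiply ρ1 by 1/7.
  [  1   3  2/7 ]
  [ -3  -9   -1 ]
Add 3 times ρ1 to ρ2.
  [ 1  3   2/7 ]
  [ 0  0  -1/7 ]
Multiply ρ2 by -7.
  [ 1  3  2/7 ]
  [ 0  0    1 ]
Subtract 2/7 times ρ2 from ρ1.
  [ 1  3  0 ]
  [ 0  0  1 ]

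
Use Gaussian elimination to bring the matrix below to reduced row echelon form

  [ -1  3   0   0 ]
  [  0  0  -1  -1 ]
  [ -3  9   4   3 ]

[[1, -3, 0, 0], [0, 0, 1, 0], [0, 0, 0, 1]]

R1 → -1·R1
  [  1  -3   0   0 ]
  [  0   0  -1  -1 ]
  [ -3   9   4   3 ]
R3 → R3 + 3·R1
  [ 1  -3   0   0 ]
  [ 0   0  -1  -1 ]
  [ 0   0   4   3 ]
R2 → -1·R2
  [ 1  -3  0  0 ]
  [ 0   0  1  1 ]
  [ 0   0  4  3 ]
R3 → R3 − 4·R2
  [ 1  -3  0   0 ]
  [ 0   0  1   1 ]
  [ 0   0  0  -1 ]
R3 → -1·R3
  [ 1  -3  0  0 ]
  [ 0   0  1  1 ]
  [ 0   0  0  1 ]
R2 → R2 − R3
  [ 1  -3  0  0 ]
  [ 0   0  1  0 ]
  [ 0   0  0  1 ]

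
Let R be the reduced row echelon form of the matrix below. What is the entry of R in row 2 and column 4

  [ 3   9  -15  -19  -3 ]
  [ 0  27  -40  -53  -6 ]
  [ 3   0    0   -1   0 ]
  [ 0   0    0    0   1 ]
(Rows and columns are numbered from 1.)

R1 ← 1/3·R1
  [ 1   3   -5  -19/3  -1 ]
  [ 0  27  -40    -53  -6 ]
  [ 3   0    0     -1   0 ]
  [ 0   0    0      0   1 ]
R3 ← R3 − 3·R1
  [ 1   3   -5  -19/3  -1 ]
  [ 0  27  -40    -53  -6 ]
  [ 0  -9   15     18   3 ]
  [ 0   0    0      0   1 ]
R2 ← 1/27·R2
  [ 1   3      -5   -19/3    -1 ]
  [ 0   1  -40/27  -53/27  -2/9 ]
  [ 0  -9      15      18     3 ]
  [ 0   0       0       0     1 ]
R3 ← R3 + 9·R2
  [ 1  3      -5   -19/3    -1 ]
  [ 0  1  -40/27  -53/27  -2/9 ]
  [ 0  0     5/3     1/3     1 ]
  [ 0  0       0       0     1 ]
R3 ← 3/5·R3
  [ 1  3      -5   -19/3    -1 ]
  [ 0  1  -40/27  -53/27  -2/9 ]
  [ 0  0       1     1/5   3/5 ]
  [ 0  0       0       0     1 ]
R3 ← R3 − 3/5·R4
  [ 1  3      -5   -19/3    -1 ]
  [ 0  1  -40/27  -53/27  -2/9 ]
  [ 0  0       1     1/5     0 ]
  [ 0  0       0       0     1 ]
R2 ← R2 + 2/9·R4
  [ 1  3      -5   -19/3  -1 ]
  [ 0  1  -40/27  -53/27   0 ]
  [ 0  0       1     1/5   0 ]
  [ 0  0       0       0   1 ]
R1 ← R1 + R4
  [ 1  3      -5   -19/3  0 ]
  [ 0  1  -40/27  -53/27  0 ]
  [ 0  0       1     1/5  0 ]
  [ 0  0       0       0  1 ]
R2 ← R2 + 40/27·R3
  [ 1  3  -5  -19/3  0 ]
  [ 0  1   0   -5/3  0 ]
  [ 0  0   1    1/5  0 ]
  [ 0  0   0      0  1 ]
R1 ← R1 + 5·R3
  [ 1  3  0  -16/3  0 ]
  [ 0  1  0   -5/3  0 ]
  [ 0  0  1    1/5  0 ]
  [ 0  0  0      0  1 ]
R1 ← R1 − 3·R2
  [ 1  0  0  -1/3  0 ]
  [ 0  1  0  -5/3  0 ]
  [ 0  0  1   1/5  0 ]
  [ 0  0  0     0  1 ]

-5/3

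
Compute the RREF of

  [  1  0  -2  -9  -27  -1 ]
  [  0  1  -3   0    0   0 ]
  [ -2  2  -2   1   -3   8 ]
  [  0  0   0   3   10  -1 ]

[[1, 0, -2, 0, 0, -1], [0, 1, -3, 0, 0, 0], [0, 0, 0, 1, 0, 3], [0, 0, 0, 0, 1, -1]]

R3 -> R3 + 2·R1
  [ 1  0  -2   -9  -27  -1 ]
  [ 0  1  -3    0    0   0 ]
  [ 0  2  -6  -17  -57   6 ]
  [ 0  0   0    3   10  -1 ]
R3 -> R3 − 2·R2
  [ 1  0  -2   -9  -27  -1 ]
  [ 0  1  -3    0    0   0 ]
  [ 0  0   0  -17  -57   6 ]
  [ 0  0   0    3   10  -1 ]
R3 -> -1/17·R3
  [ 1  0  -2  -9    -27     -1 ]
  [ 0  1  -3   0      0      0 ]
  [ 0  0   0   1  57/17  -6/17 ]
  [ 0  0   0   3     10     -1 ]
R4 -> R4 − 3·R3
  [ 1  0  -2  -9    -27     -1 ]
  [ 0  1  -3   0      0      0 ]
  [ 0  0   0   1  57/17  -6/17 ]
  [ 0  0   0   0  -1/17   1/17 ]
R4 -> -17·R4
  [ 1  0  -2  -9    -27     -1 ]
  [ 0  1  -3   0      0      0 ]
  [ 0  0   0   1  57/17  -6/17 ]
  [ 0  0   0   0      1     -1 ]
R3 -> R3 − 57/17·R4
  [ 1  0  -2  -9  -27  -1 ]
  [ 0  1  -3   0    0   0 ]
  [ 0  0   0   1    0   3 ]
  [ 0  0   0   0    1  -1 ]
R1 -> R1 + 27·R4
  [ 1  0  -2  -9  0  -28 ]
  [ 0  1  -3   0  0    0 ]
  [ 0  0   0   1  0    3 ]
  [ 0  0   0   0  1   -1 ]
R1 -> R1 + 9·R3
  [ 1  0  -2  0  0  -1 ]
  [ 0  1  -3  0  0   0 ]
  [ 0  0   0  1  0   3 ]
  [ 0  0   0  0  1  -1 ]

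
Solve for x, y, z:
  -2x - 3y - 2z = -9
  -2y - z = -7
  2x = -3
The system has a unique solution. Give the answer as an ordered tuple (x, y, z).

Form the augmented matrix and row-reduce:
  [ -2  -3  -2  |  -9 ]
  [  0  -2  -1  |  -7 ]
  [  2   0   0  |  -3 ]
R1 ← -1/2·R1
  [ 1  3/2   1  |  9/2 ]
  [ 0   -2  -1  |   -7 ]
  [ 2    0   0  |   -3 ]
R3 ← R3 − 2·R1
  [ 1  3/2   1  |  9/2 ]
  [ 0   -2  -1  |   -7 ]
  [ 0   -3  -2  |  -12 ]
R2 ← -1/2·R2
  [ 1  3/2    1  |  9/2 ]
  [ 0    1  1/2  |  7/2 ]
  [ 0   -3   -2  |  -12 ]
R3 ← R3 + 3·R2
  [ 1  3/2     1  |   9/2 ]
  [ 0    1   1/2  |   7/2 ]
  [ 0    0  -1/2  |  -3/2 ]
R3 ← -2·R3
  [ 1  3/2    1  |  9/2 ]
  [ 0    1  1/2  |  7/2 ]
  [ 0    0    1  |    3 ]
R2 ← R2 − 1/2·R3
  [ 1  3/2  1  |  9/2 ]
  [ 0    1  0  |    2 ]
  [ 0    0  1  |    3 ]
R1 ← R1 − R3
  [ 1  3/2  0  |  3/2 ]
  [ 0    1  0  |    2 ]
  [ 0    0  1  |    3 ]
R1 ← R1 − 3/2·R2
  [ 1  0  0  |  -3/2 ]
  [ 0  1  0  |     2 ]
  [ 0  0  1  |     3 ]
Reading off the last column: x = -3/2, y = 2, z = 3.

(-3/2, 2, 3)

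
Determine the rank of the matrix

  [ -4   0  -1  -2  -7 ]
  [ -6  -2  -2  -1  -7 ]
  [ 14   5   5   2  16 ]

rank = 3

Multiply ρ1 by -1/4.
  [  1   0  1/4  1/2  7/4 ]
  [ -6  -2   -2   -1   -7 ]
  [ 14   5    5    2   16 ]
Add 6 times ρ1 to ρ2.
  [  1   0   1/4  1/2  7/4 ]
  [  0  -2  -1/2    2  7/2 ]
  [ 14   5     5    2   16 ]
Subtract 14 times ρ1 from ρ3.
  [ 1   0   1/4  1/2    7/4 ]
  [ 0  -2  -1/2    2    7/2 ]
  [ 0   5   3/2   -5  -17/2 ]
Multiply ρ2 by -1/2.
  [ 1  0  1/4  1/2    7/4 ]
  [ 0  1  1/4   -1   -7/4 ]
  [ 0  5  3/2   -5  -17/2 ]
Subtract 5 times ρ2 from ρ3.
  [ 1  0  1/4  1/2   7/4 ]
  [ 0  1  1/4   -1  -7/4 ]
  [ 0  0  1/4    0   1/4 ]
Multiply ρ3 by 4.
  [ 1  0  1/4  1/2   7/4 ]
  [ 0  1  1/4   -1  -7/4 ]
  [ 0  0    1    0     1 ]
Subtract 1/4 times ρ3 from ρ2.
  [ 1  0  1/4  1/2  7/4 ]
  [ 0  1    0   -1   -2 ]
  [ 0  0    1    0    1 ]
Subtract 1/4 times ρ3 from ρ1.
  [ 1  0  0  1/2  3/2 ]
  [ 0  1  0   -1   -2 ]
  [ 0  0  1    0    1 ]
The reduced form has 3 nonzero rows.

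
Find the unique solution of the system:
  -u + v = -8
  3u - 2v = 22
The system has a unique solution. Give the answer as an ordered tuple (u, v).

(6, -2)

Form the augmented matrix and row-reduce:
  [ -1   1  |  -8 ]
  [  3  -2  |  22 ]
ρ1 := -1·ρ1
ρ2 := ρ2 − 3·ρ1
ρ1 := ρ1 + ρ2
Reading off the last column: u = 6, v = -2.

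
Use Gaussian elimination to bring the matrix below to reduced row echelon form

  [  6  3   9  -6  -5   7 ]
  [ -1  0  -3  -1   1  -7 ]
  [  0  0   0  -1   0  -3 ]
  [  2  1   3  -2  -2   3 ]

r1 -> 1/6·r1
  [  1  1/2  3/2  -1  -5/6  7/6 ]
  [ -1    0   -3  -1     1   -7 ]
  [  0    0    0  -1     0   -3 ]
  [  2    1    3  -2    -2    3 ]
r2 -> r2 + r1
  [ 1  1/2   3/2  -1  -5/6    7/6 ]
  [ 0  1/2  -3/2  -2   1/6  -35/6 ]
  [ 0    0     0  -1     0     -3 ]
  [ 2    1     3  -2    -2      3 ]
r4 -> r4 − 2·r1
  [ 1  1/2   3/2  -1  -5/6    7/6 ]
  [ 0  1/2  -3/2  -2   1/6  -35/6 ]
  [ 0    0     0  -1     0     -3 ]
  [ 0    0     0   0  -1/3    2/3 ]
r2 -> 2·r2
  [ 1  1/2  3/2  -1  -5/6    7/6 ]
  [ 0    1   -3  -4   1/3  -35/3 ]
  [ 0    0    0  -1     0     -3 ]
  [ 0    0    0   0  -1/3    2/3 ]
r3 -> -1·r3
  [ 1  1/2  3/2  -1  -5/6    7/6 ]
  [ 0    1   -3  -4   1/3  -35/3 ]
  [ 0    0    0   1     0      3 ]
  [ 0    0    0   0  -1/3    2/3 ]
r4 -> -3·r4
  [ 1  1/2  3/2  -1  -5/6    7/6 ]
  [ 0    1   -3  -4   1/3  -35/3 ]
  [ 0    0    0   1     0      3 ]
  [ 0    0    0   0     1     -2 ]
r2 -> r2 − 1/3·r4
  [ 1  1/2  3/2  -1  -5/6  7/6 ]
  [ 0    1   -3  -4     0  -11 ]
  [ 0    0    0   1     0    3 ]
  [ 0    0    0   0     1   -2 ]
r1 -> r1 + 5/6·r4
  [ 1  1/2  3/2  -1  0  -1/2 ]
  [ 0    1   -3  -4  0   -11 ]
  [ 0    0    0   1  0     3 ]
  [ 0    0    0   0  1    -2 ]
r2 -> r2 + 4·r3
  [ 1  1/2  3/2  -1  0  -1/2 ]
  [ 0    1   -3   0  0     1 ]
  [ 0    0    0   1  0     3 ]
  [ 0    0    0   0  1    -2 ]
r1 -> r1 + r3
  [ 1  1/2  3/2  0  0  5/2 ]
  [ 0    1   -3  0  0    1 ]
  [ 0    0    0  1  0    3 ]
  [ 0    0    0  0  1   -2 ]
r1 -> r1 − 1/2·r2
  [ 1  0   3  0  0   2 ]
  [ 0  1  -3  0  0   1 ]
  [ 0  0   0  1  0   3 ]
  [ 0  0   0  0  1  -2 ]

[[1, 0, 3, 0, 0, 2], [0, 1, -3, 0, 0, 1], [0, 0, 0, 1, 0, 3], [0, 0, 0, 0, 1, -2]]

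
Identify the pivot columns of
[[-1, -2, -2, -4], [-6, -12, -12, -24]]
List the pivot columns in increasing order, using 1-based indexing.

1

R1 := -1·R1
  [  1    2    2    4 ]
  [ -6  -12  -12  -24 ]
R2 := R2 + 6·R1
  [ 1  2  2  4 ]
  [ 0  0  0  0 ]
Pivot columns are the columns containing a leading 1.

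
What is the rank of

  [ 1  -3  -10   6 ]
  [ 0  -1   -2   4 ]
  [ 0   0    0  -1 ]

rank = 3

ρ2 ← -1·ρ2
  [ 1  -3  -10   6 ]
  [ 0   1    2  -4 ]
  [ 0   0    0  -1 ]
ρ3 ← -1·ρ3
  [ 1  -3  -10   6 ]
  [ 0   1    2  -4 ]
  [ 0   0    0   1 ]
ρ2 ← ρ2 + 4·ρ3
  [ 1  -3  -10  6 ]
  [ 0   1    2  0 ]
  [ 0   0    0  1 ]
ρ1 ← ρ1 − 6·ρ3
  [ 1  -3  -10  0 ]
  [ 0   1    2  0 ]
  [ 0   0    0  1 ]
ρ1 ← ρ1 + 3·ρ2
  [ 1  0  -4  0 ]
  [ 0  1   2  0 ]
  [ 0  0   0  1 ]
The reduced form has 3 nonzero rows.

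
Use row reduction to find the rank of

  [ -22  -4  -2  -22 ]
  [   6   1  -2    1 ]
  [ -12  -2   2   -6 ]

r1 -> -1/22·r1
  [   1  2/11  1/11   1 ]
  [   6     1    -2   1 ]
  [ -12    -2     2  -6 ]
r2 -> r2 − 6·r1
  [   1   2/11    1/11   1 ]
  [   0  -1/11  -28/11  -5 ]
  [ -12     -2       2  -6 ]
r3 -> r3 + 12·r1
  [ 1   2/11    1/11   1 ]
  [ 0  -1/11  -28/11  -5 ]
  [ 0   2/11   34/11   6 ]
r2 -> -11·r2
  [ 1  2/11   1/11   1 ]
  [ 0     1     28  55 ]
  [ 0  2/11  34/11   6 ]
r3 -> r3 − 2/11·r2
  [ 1  2/11  1/11   1 ]
  [ 0     1    28  55 ]
  [ 0     0    -2  -4 ]
r3 -> -1/2·r3
  [ 1  2/11  1/11   1 ]
  [ 0     1    28  55 ]
  [ 0     0     1   2 ]
r2 -> r2 − 28·r3
  [ 1  2/11  1/11   1 ]
  [ 0     1     0  -1 ]
  [ 0     0     1   2 ]
r1 -> r1 − 1/11·r3
  [ 1  2/11  0  9/11 ]
  [ 0     1  0    -1 ]
  [ 0     0  1     2 ]
r1 -> r1 − 2/11·r2
  [ 1  0  0   1 ]
  [ 0  1  0  -1 ]
  [ 0  0  1   2 ]
The reduced form has 3 nonzero rows.

rank = 3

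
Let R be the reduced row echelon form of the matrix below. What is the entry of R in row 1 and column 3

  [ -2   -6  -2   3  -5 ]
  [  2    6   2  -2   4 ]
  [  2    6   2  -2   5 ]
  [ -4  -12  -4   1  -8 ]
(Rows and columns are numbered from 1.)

1

ρ1 := -1/2·ρ1
ρ2 := ρ2 − 2·ρ1
ρ3 := ρ3 − 2·ρ1
ρ4 := ρ4 + 4·ρ1
ρ3 := ρ3 − ρ2
ρ4 := ρ4 + 5·ρ2
ρ4 := ρ4 + 3·ρ3
ρ2 := ρ2 + ρ3
ρ1 := ρ1 − 5/2·ρ3
ρ1 := ρ1 + 3/2·ρ2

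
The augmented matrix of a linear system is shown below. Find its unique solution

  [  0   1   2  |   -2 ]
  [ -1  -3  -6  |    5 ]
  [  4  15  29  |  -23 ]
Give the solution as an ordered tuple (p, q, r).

ρ1 <-> ρ2
  [ -1  -3  -6  |    5 ]
  [  0   1   2  |   -2 ]
  [  4  15  29  |  -23 ]
ρ1 ← -1·ρ1
  [ 1   3   6  |   -5 ]
  [ 0   1   2  |   -2 ]
  [ 4  15  29  |  -23 ]
ρ3 ← ρ3 − 4·ρ1
  [ 1  3  6  |  -5 ]
  [ 0  1  2  |  -2 ]
  [ 0  3  5  |  -3 ]
ρ3 ← ρ3 − 3·ρ2
  [ 1  3   6  |  -5 ]
  [ 0  1   2  |  -2 ]
  [ 0  0  -1  |   3 ]
ρ3 ← -1·ρ3
  [ 1  3  6  |  -5 ]
  [ 0  1  2  |  -2 ]
  [ 0  0  1  |  -3 ]
ρ2 ← ρ2 − 2·ρ3
  [ 1  3  6  |  -5 ]
  [ 0  1  0  |   4 ]
  [ 0  0  1  |  -3 ]
ρ1 ← ρ1 − 6·ρ3
  [ 1  3  0  |  13 ]
  [ 0  1  0  |   4 ]
  [ 0  0  1  |  -3 ]
ρ1 ← ρ1 − 3·ρ2
  [ 1  0  0  |   1 ]
  [ 0  1  0  |   4 ]
  [ 0  0  1  |  -3 ]
Reading off the last column: p = 1, q = 4, r = -3.

(1, 4, -3)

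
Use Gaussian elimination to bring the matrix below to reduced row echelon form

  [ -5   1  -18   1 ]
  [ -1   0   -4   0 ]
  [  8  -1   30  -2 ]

[[1, 0, 4, 0], [0, 1, 2, 0], [0, 0, 0, 1]]

ρ1 ← -1/5·ρ1
  [  1  -1/5  18/5  -1/5 ]
  [ -1     0    -4     0 ]
  [  8    -1    30    -2 ]
ρ2 ← ρ2 + ρ1
  [ 1  -1/5  18/5  -1/5 ]
  [ 0  -1/5  -2/5  -1/5 ]
  [ 8    -1    30    -2 ]
ρ3 ← ρ3 − 8·ρ1
  [ 1  -1/5  18/5  -1/5 ]
  [ 0  -1/5  -2/5  -1/5 ]
  [ 0   3/5   6/5  -2/5 ]
ρ2 ← -5·ρ2
  [ 1  -1/5  18/5  -1/5 ]
  [ 0     1     2     1 ]
  [ 0   3/5   6/5  -2/5 ]
ρ3 ← ρ3 − 3/5·ρ2
  [ 1  -1/5  18/5  -1/5 ]
  [ 0     1     2     1 ]
  [ 0     0     0    -1 ]
ρ3 ← -1·ρ3
  [ 1  -1/5  18/5  -1/5 ]
  [ 0     1     2     1 ]
  [ 0     0     0     1 ]
ρ2 ← ρ2 − ρ3
  [ 1  -1/5  18/5  -1/5 ]
  [ 0     1     2     0 ]
  [ 0     0     0     1 ]
ρ1 ← ρ1 + 1/5·ρ3
  [ 1  -1/5  18/5  0 ]
  [ 0     1     2  0 ]
  [ 0     0     0  1 ]
ρ1 ← ρ1 + 1/5·ρ2
  [ 1  0  4  0 ]
  [ 0  1  2  0 ]
  [ 0  0  0  1 ]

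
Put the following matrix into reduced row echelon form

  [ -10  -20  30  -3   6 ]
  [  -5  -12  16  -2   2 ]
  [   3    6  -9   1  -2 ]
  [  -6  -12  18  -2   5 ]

R1 ← -1/10·R1
  [  1    2  -3  3/10  -3/5 ]
  [ -5  -12  16    -2     2 ]
  [  3    6  -9     1    -2 ]
  [ -6  -12  18    -2     5 ]
R2 ← R2 + 5·R1
  [  1    2  -3  3/10  -3/5 ]
  [  0   -2   1  -1/2    -1 ]
  [  3    6  -9     1    -2 ]
  [ -6  -12  18    -2     5 ]
R3 ← R3 − 3·R1
  [  1    2  -3  3/10  -3/5 ]
  [  0   -2   1  -1/2    -1 ]
  [  0    0   0  1/10  -1/5 ]
  [ -6  -12  18    -2     5 ]
R4 ← R4 + 6·R1
  [ 1   2  -3  3/10  -3/5 ]
  [ 0  -2   1  -1/2    -1 ]
  [ 0   0   0  1/10  -1/5 ]
  [ 0   0   0  -1/5   7/5 ]
R2 ← -1/2·R2
  [ 1  2    -3  3/10  -3/5 ]
  [ 0  1  -1/2   1/4   1/2 ]
  [ 0  0     0  1/10  -1/5 ]
  [ 0  0     0  -1/5   7/5 ]
R3 ← 10·R3
  [ 1  2    -3  3/10  -3/5 ]
  [ 0  1  -1/2   1/4   1/2 ]
  [ 0  0     0     1    -2 ]
  [ 0  0     0  -1/5   7/5 ]
R4 ← R4 + 1/5·R3
  [ 1  2    -3  3/10  -3/5 ]
  [ 0  1  -1/2   1/4   1/2 ]
  [ 0  0     0     1    -2 ]
  [ 0  0     0     0     1 ]
R3 ← R3 + 2·R4
  [ 1  2    -3  3/10  -3/5 ]
  [ 0  1  -1/2   1/4   1/2 ]
  [ 0  0     0     1     0 ]
  [ 0  0     0     0     1 ]
R2 ← R2 − 1/2·R4
  [ 1  2    -3  3/10  -3/5 ]
  [ 0  1  -1/2   1/4     0 ]
  [ 0  0     0     1     0 ]
  [ 0  0     0     0     1 ]
R1 ← R1 + 3/5·R4
  [ 1  2    -3  3/10  0 ]
  [ 0  1  -1/2   1/4  0 ]
  [ 0  0     0     1  0 ]
  [ 0  0     0     0  1 ]
R2 ← R2 − 1/4·R3
  [ 1  2    -3  3/10  0 ]
  [ 0  1  -1/2     0  0 ]
  [ 0  0     0     1  0 ]
  [ 0  0     0     0  1 ]
R1 ← R1 − 3/10·R3
  [ 1  2    -3  0  0 ]
  [ 0  1  -1/2  0  0 ]
  [ 0  0     0  1  0 ]
  [ 0  0     0  0  1 ]
R1 ← R1 − 2·R2
  [ 1  0    -2  0  0 ]
  [ 0  1  -1/2  0  0 ]
  [ 0  0     0  1  0 ]
  [ 0  0     0  0  1 ]

[[1, 0, -2, 0, 0], [0, 1, -1/2, 0, 0], [0, 0, 0, 1, 0], [0, 0, 0, 0, 1]]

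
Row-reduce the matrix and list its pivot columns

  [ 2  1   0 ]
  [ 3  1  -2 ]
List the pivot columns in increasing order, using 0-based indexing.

Multiply R1 by 1/2.
  [ 1  1/2   0 ]
  [ 3    1  -2 ]
Subtract 3 times R1 from R2.
  [ 1   1/2   0 ]
  [ 0  -1/2  -2 ]
Multiply R2 by -2.
  [ 1  1/2  0 ]
  [ 0    1  4 ]
Subtract 1/2 times R2 from R1.
  [ 1  0  -2 ]
  [ 0  1   4 ]
Pivot columns are the columns containing a leading 1.

0, 1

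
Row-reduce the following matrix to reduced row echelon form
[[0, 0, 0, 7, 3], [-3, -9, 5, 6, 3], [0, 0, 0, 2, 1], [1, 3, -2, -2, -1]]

[[1, 3, 0, 0, 0], [0, 0, 1, 0, 0], [0, 0, 0, 1, 0], [0, 0, 0, 0, 1]]

R1 ↔ R2
R1 -> -1/3·R1
R4 -> R4 − R1
R2 ↔ R4
R2 -> -3·R2
R3 -> 1/2·R3
R4 -> R4 − 7·R3
R4 -> -2·R4
R3 -> R3 − 1/2·R4
R1 -> R1 + R4
R1 -> R1 + 2·R3
R1 -> R1 + 5/3·R2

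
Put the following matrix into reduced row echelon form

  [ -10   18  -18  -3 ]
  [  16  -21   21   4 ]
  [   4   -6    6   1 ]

[[1, 0, 0, 0], [0, 1, -1, 0], [0, 0, 0, 1]]

R1 ← -1/10·R1
  [  1  -9/5  9/5  3/10 ]
  [ 16   -21   21     4 ]
  [  4    -6    6     1 ]
R2 ← R2 − 16·R1
  [ 1  -9/5    9/5  3/10 ]
  [ 0  39/5  -39/5  -4/5 ]
  [ 4    -6      6     1 ]
R3 ← R3 − 4·R1
  [ 1  -9/5    9/5  3/10 ]
  [ 0  39/5  -39/5  -4/5 ]
  [ 0   6/5   -6/5  -1/5 ]
R2 ← 5/39·R2
  [ 1  -9/5   9/5   3/10 ]
  [ 0     1    -1  -4/39 ]
  [ 0   6/5  -6/5   -1/5 ]
R3 ← R3 − 6/5·R2
  [ 1  -9/5  9/5   3/10 ]
  [ 0     1   -1  -4/39 ]
  [ 0     0    0  -1/13 ]
R3 ← -13·R3
  [ 1  -9/5  9/5   3/10 ]
  [ 0     1   -1  -4/39 ]
  [ 0     0    0      1 ]
R2 ← R2 + 4/39·R3
  [ 1  -9/5  9/5  3/10 ]
  [ 0     1   -1     0 ]
  [ 0     0    0     1 ]
R1 ← R1 − 3/10·R3
  [ 1  -9/5  9/5  0 ]
  [ 0     1   -1  0 ]
  [ 0     0    0  1 ]
R1 ← R1 + 9/5·R2
  [ 1  0   0  0 ]
  [ 0  1  -1  0 ]
  [ 0  0   0  1 ]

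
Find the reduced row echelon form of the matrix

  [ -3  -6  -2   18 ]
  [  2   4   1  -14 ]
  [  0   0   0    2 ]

[[1, 2, 0, 0], [0, 0, 1, 0], [0, 0, 0, 1]]

Multiply r1 by -1/3.
  [ 1  2  2/3   -6 ]
  [ 2  4    1  -14 ]
  [ 0  0    0    2 ]
Subtract 2 times r1 from r2.
  [ 1  2   2/3  -6 ]
  [ 0  0  -1/3  -2 ]
  [ 0  0     0   2 ]
Multiply r2 by -3.
  [ 1  2  2/3  -6 ]
  [ 0  0    1   6 ]
  [ 0  0    0   2 ]
Multiply r3 by 1/2.
  [ 1  2  2/3  -6 ]
  [ 0  0    1   6 ]
  [ 0  0    0   1 ]
Subtract 6 times r3 from r2.
  [ 1  2  2/3  -6 ]
  [ 0  0    1   0 ]
  [ 0  0    0   1 ]
Add 6 times r3 to r1.
  [ 1  2  2/3  0 ]
  [ 0  0    1  0 ]
  [ 0  0    0  1 ]
Subtract 2/3 times r2 from r1.
  [ 1  2  0  0 ]
  [ 0  0  1  0 ]
  [ 0  0  0  1 ]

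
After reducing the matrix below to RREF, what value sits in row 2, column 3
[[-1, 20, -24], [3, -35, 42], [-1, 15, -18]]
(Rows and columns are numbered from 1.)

-6/5

Multiply R1 by -1.
  [  1  -20   24 ]
  [  3  -35   42 ]
  [ -1   15  -18 ]
Subtract 3 times R1 from R2.
  [  1  -20   24 ]
  [  0   25  -30 ]
  [ -1   15  -18 ]
Add R1 to R3.
  [ 1  -20   24 ]
  [ 0   25  -30 ]
  [ 0   -5    6 ]
Multiply R2 by 1/25.
  [ 1  -20    24 ]
  [ 0    1  -6/5 ]
  [ 0   -5     6 ]
Add 5 times R2 to R3.
  [ 1  -20    24 ]
  [ 0    1  -6/5 ]
  [ 0    0     0 ]
Add 20 times R2 to R1.
  [ 1  0     0 ]
  [ 0  1  -6/5 ]
  [ 0  0     0 ]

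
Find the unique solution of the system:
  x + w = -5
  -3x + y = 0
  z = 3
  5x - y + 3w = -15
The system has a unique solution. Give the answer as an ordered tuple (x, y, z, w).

Form the augmented matrix and row-reduce:
  [  1   0  0  1  |   -5 ]
  [ -3   1  0  0  |    0 ]
  [  0   0  1  0  |    3 ]
  [  5  -1  0  3  |  -15 ]
Add 3 times R1 to R2.
  [ 1   0  0  1  |   -5 ]
  [ 0   1  0  3  |  -15 ]
  [ 0   0  1  0  |    3 ]
  [ 5  -1  0  3  |  -15 ]
Subtract 5 times R1 from R4.
  [ 1   0  0   1  |   -5 ]
  [ 0   1  0   3  |  -15 ]
  [ 0   0  1   0  |    3 ]
  [ 0  -1  0  -2  |   10 ]
Add R2 to R4.
  [ 1  0  0  1  |   -5 ]
  [ 0  1  0  3  |  -15 ]
  [ 0  0  1  0  |    3 ]
  [ 0  0  0  1  |   -5 ]
Subtract 3 times R4 from R2.
  [ 1  0  0  1  |  -5 ]
  [ 0  1  0  0  |   0 ]
  [ 0  0  1  0  |   3 ]
  [ 0  0  0  1  |  -5 ]
Subtract R4 from R1.
  [ 1  0  0  0  |   0 ]
  [ 0  1  0  0  |   0 ]
  [ 0  0  1  0  |   3 ]
  [ 0  0  0  1  |  -5 ]
Reading off the last column: x = 0, y = 0, z = 3, w = -5.

(0, 0, 3, -5)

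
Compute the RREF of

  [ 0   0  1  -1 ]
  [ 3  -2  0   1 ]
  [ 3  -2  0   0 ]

R1 <-> R2
R1 := 1/3·R1
R3 := R3 − 3·R1
R3 := -1·R3
R2 := R2 + R3
R1 := R1 − 1/3·R3

[[1, -2/3, 0, 0], [0, 0, 1, 0], [0, 0, 0, 1]]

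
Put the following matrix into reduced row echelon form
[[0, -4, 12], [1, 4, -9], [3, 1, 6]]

r1 <-> r2
r3 ← r3 − 3·r1
r2 ← -1/4·r2
r3 ← r3 + 11·r2
r1 ← r1 − 4·r2

[[1, 0, 3], [0, 1, -3], [0, 0, 0]]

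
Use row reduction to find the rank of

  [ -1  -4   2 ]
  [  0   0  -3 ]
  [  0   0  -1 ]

rank = 2

Multiply R1 by -1.
  [ 1  4  -2 ]
  [ 0  0  -3 ]
  [ 0  0  -1 ]
Multiply R2 by -1/3.
  [ 1  4  -2 ]
  [ 0  0   1 ]
  [ 0  0  -1 ]
Add R2 to R3.
  [ 1  4  -2 ]
  [ 0  0   1 ]
  [ 0  0   0 ]
Add 2 times R2 to R1.
  [ 1  4  0 ]
  [ 0  0  1 ]
  [ 0  0  0 ]
The reduced form has 2 nonzero rows.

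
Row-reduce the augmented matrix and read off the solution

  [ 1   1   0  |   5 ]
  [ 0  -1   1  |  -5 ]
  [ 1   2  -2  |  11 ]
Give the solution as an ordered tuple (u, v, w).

Subtract ρ1 from ρ3.
  [ 1   1   0  |   5 ]
  [ 0  -1   1  |  -5 ]
  [ 0   1  -2  |   6 ]
Multiply ρ2 by -1.
  [ 1  1   0  |  5 ]
  [ 0  1  -1  |  5 ]
  [ 0  1  -2  |  6 ]
Subtract ρ2 from ρ3.
  [ 1  1   0  |  5 ]
  [ 0  1  -1  |  5 ]
  [ 0  0  -1  |  1 ]
Multiply ρ3 by -1.
  [ 1  1   0  |   5 ]
  [ 0  1  -1  |   5 ]
  [ 0  0   1  |  -1 ]
Add ρ3 to ρ2.
  [ 1  1  0  |   5 ]
  [ 0  1  0  |   4 ]
  [ 0  0  1  |  -1 ]
Subtract ρ2 from ρ1.
  [ 1  0  0  |   1 ]
  [ 0  1  0  |   4 ]
  [ 0  0  1  |  -1 ]
Reading off the last column: u = 1, v = 4, w = -1.

(1, 4, -1)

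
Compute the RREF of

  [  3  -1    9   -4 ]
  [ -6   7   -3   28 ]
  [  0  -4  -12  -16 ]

[[1, 0, 4, 0], [0, 1, 3, 4], [0, 0, 0, 0]]

Multiply R1 by 1/3.
  [  1  -1/3    3  -4/3 ]
  [ -6     7   -3    28 ]
  [  0    -4  -12   -16 ]
Add 6 times R1 to R2.
  [ 1  -1/3    3  -4/3 ]
  [ 0     5   15    20 ]
  [ 0    -4  -12   -16 ]
Multiply R2 by 1/5.
  [ 1  -1/3    3  -4/3 ]
  [ 0     1    3     4 ]
  [ 0    -4  -12   -16 ]
Add 4 times R2 to R3.
  [ 1  -1/3  3  -4/3 ]
  [ 0     1  3     4 ]
  [ 0     0  0     0 ]
Add 1/3 times R2 to R1.
  [ 1  0  4  0 ]
  [ 0  1  3  4 ]
  [ 0  0  0  0 ]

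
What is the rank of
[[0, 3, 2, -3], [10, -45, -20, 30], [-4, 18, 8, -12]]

rank = 2

R1 <=> R2
  [ 10  -45  -20   30 ]
  [  0    3    2   -3 ]
  [ -4   18    8  -12 ]
R1 := 1/10·R1
  [  1  -9/2  -2    3 ]
  [  0     3   2   -3 ]
  [ -4    18   8  -12 ]
R3 := R3 + 4·R1
  [ 1  -9/2  -2   3 ]
  [ 0     3   2  -3 ]
  [ 0     0   0   0 ]
R2 := 1/3·R2
  [ 1  -9/2   -2   3 ]
  [ 0     1  2/3  -1 ]
  [ 0     0    0   0 ]
R1 := R1 + 9/2·R2
  [ 1  0    1  -3/2 ]
  [ 0  1  2/3    -1 ]
  [ 0  0    0     0 ]
The reduced form has 2 nonzero rows.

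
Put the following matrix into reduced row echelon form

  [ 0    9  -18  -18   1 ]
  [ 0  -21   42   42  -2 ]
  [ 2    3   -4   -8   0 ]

R1 ↔ R3
  [ 2    3   -4   -8   0 ]
  [ 0  -21   42   42  -2 ]
  [ 0    9  -18  -18   1 ]
R1 ← 1/2·R1
  [ 1  3/2   -2   -4   0 ]
  [ 0  -21   42   42  -2 ]
  [ 0    9  -18  -18   1 ]
R2 ← -1/21·R2
  [ 1  3/2   -2   -4     0 ]
  [ 0    1   -2   -2  2/21 ]
  [ 0    9  -18  -18     1 ]
R3 ← R3 − 9·R2
  [ 1  3/2  -2  -4     0 ]
  [ 0    1  -2  -2  2/21 ]
  [ 0    0   0   0   1/7 ]
R3 ← 7·R3
  [ 1  3/2  -2  -4     0 ]
  [ 0    1  -2  -2  2/21 ]
  [ 0    0   0   0     1 ]
R2 ← R2 − 2/21·R3
  [ 1  3/2  -2  -4  0 ]
  [ 0    1  -2  -2  0 ]
  [ 0    0   0   0  1 ]
R1 ← R1 − 3/2·R2
  [ 1  0   1  -1  0 ]
  [ 0  1  -2  -2  0 ]
  [ 0  0   0   0  1 ]

[[1, 0, 1, -1, 0], [0, 1, -2, -2, 0], [0, 0, 0, 0, 1]]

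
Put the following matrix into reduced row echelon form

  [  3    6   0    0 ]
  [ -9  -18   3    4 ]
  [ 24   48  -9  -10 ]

[[1, 2, 0, 0], [0, 0, 1, 0], [0, 0, 0, 1]]

R1 ← 1/3·R1
  [  1    2   0    0 ]
  [ -9  -18   3    4 ]
  [ 24   48  -9  -10 ]
R2 ← R2 + 9·R1
  [  1   2   0    0 ]
  [  0   0   3    4 ]
  [ 24  48  -9  -10 ]
R3 ← R3 − 24·R1
  [ 1  2   0    0 ]
  [ 0  0   3    4 ]
  [ 0  0  -9  -10 ]
R2 ← 1/3·R2
  [ 1  2   0    0 ]
  [ 0  0   1  4/3 ]
  [ 0  0  -9  -10 ]
R3 ← R3 + 9·R2
  [ 1  2  0    0 ]
  [ 0  0  1  4/3 ]
  [ 0  0  0    2 ]
R3 ← 1/2·R3
  [ 1  2  0    0 ]
  [ 0  0  1  4/3 ]
  [ 0  0  0    1 ]
R2 ← R2 − 4/3·R3
  [ 1  2  0  0 ]
  [ 0  0  1  0 ]
  [ 0  0  0  1 ]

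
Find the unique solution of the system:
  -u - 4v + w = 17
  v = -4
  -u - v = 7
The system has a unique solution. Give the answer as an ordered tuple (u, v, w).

(-3, -4, -2)

Form the augmented matrix and row-reduce:
  [ -1  -4  1  |  17 ]
  [  0   1  0  |  -4 ]
  [ -1  -1  0  |   7 ]
R1 -> -1·R1
  [  1   4  -1  |  -17 ]
  [  0   1   0  |   -4 ]
  [ -1  -1   0  |    7 ]
R3 -> R3 + R1
  [ 1  4  -1  |  -17 ]
  [ 0  1   0  |   -4 ]
  [ 0  3  -1  |  -10 ]
R3 -> R3 − 3·R2
  [ 1  4  -1  |  -17 ]
  [ 0  1   0  |   -4 ]
  [ 0  0  -1  |    2 ]
R3 -> -1·R3
  [ 1  4  -1  |  -17 ]
  [ 0  1   0  |   -4 ]
  [ 0  0   1  |   -2 ]
R1 -> R1 + R3
  [ 1  4  0  |  -19 ]
  [ 0  1  0  |   -4 ]
  [ 0  0  1  |   -2 ]
R1 -> R1 − 4·R2
  [ 1  0  0  |  -3 ]
  [ 0  1  0  |  -4 ]
  [ 0  0  1  |  -2 ]
Reading off the last column: u = -3, v = -4, w = -2.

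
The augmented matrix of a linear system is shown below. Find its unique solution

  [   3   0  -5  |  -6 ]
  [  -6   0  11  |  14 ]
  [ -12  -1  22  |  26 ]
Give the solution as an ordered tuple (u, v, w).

(4/3, 2, 2)

ρ1 -> 1/3·ρ1
  [   1   0  -5/3  |  -2 ]
  [  -6   0    11  |  14 ]
  [ -12  -1    22  |  26 ]
ρ2 -> ρ2 + 6·ρ1
  [   1   0  -5/3  |  -2 ]
  [   0   0     1  |   2 ]
  [ -12  -1    22  |  26 ]
ρ3 -> ρ3 + 12·ρ1
  [ 1   0  -5/3  |  -2 ]
  [ 0   0     1  |   2 ]
  [ 0  -1     2  |   2 ]
ρ2 <-> ρ3
  [ 1   0  -5/3  |  -2 ]
  [ 0  -1     2  |   2 ]
  [ 0   0     1  |   2 ]
ρ2 -> -1·ρ2
  [ 1  0  -5/3  |  -2 ]
  [ 0  1    -2  |  -2 ]
  [ 0  0     1  |   2 ]
ρ2 -> ρ2 + 2·ρ3
  [ 1  0  -5/3  |  -2 ]
  [ 0  1     0  |   2 ]
  [ 0  0     1  |   2 ]
ρ1 -> ρ1 + 5/3·ρ3
  [ 1  0  0  |  4/3 ]
  [ 0  1  0  |    2 ]
  [ 0  0  1  |    2 ]
Reading off the last column: u = 4/3, v = 2, w = 2.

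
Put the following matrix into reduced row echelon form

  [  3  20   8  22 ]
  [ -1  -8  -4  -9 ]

R1 -> 1/3·R1
  [  1  20/3  8/3  22/3 ]
  [ -1    -8   -4    -9 ]
R2 -> R2 + R1
  [ 1  20/3   8/3  22/3 ]
  [ 0  -4/3  -4/3  -5/3 ]
R2 -> -3/4·R2
  [ 1  20/3  8/3  22/3 ]
  [ 0     1    1   5/4 ]
R1 -> R1 − 20/3·R2
  [ 1  0  -4   -1 ]
  [ 0  1   1  5/4 ]

[[1, 0, -4, -1], [0, 1, 1, 5/4]]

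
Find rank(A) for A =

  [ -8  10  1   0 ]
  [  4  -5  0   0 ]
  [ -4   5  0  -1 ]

R1 -> -1/8·R1
  [  1  -5/4  -1/8   0 ]
  [  4    -5     0   0 ]
  [ -4     5     0  -1 ]
R2 -> R2 − 4·R1
  [  1  -5/4  -1/8   0 ]
  [  0     0   1/2   0 ]
  [ -4     5     0  -1 ]
R3 -> R3 + 4·R1
  [ 1  -5/4  -1/8   0 ]
  [ 0     0   1/2   0 ]
  [ 0     0  -1/2  -1 ]
R2 -> 2·R2
  [ 1  -5/4  -1/8   0 ]
  [ 0     0     1   0 ]
  [ 0     0  -1/2  -1 ]
R3 -> R3 + 1/2·R2
  [ 1  -5/4  -1/8   0 ]
  [ 0     0     1   0 ]
  [ 0     0     0  -1 ]
R3 -> -1·R3
  [ 1  -5/4  -1/8  0 ]
  [ 0     0     1  0 ]
  [ 0     0     0  1 ]
R1 -> R1 + 1/8·R2
  [ 1  -5/4  0  0 ]
  [ 0     0  1  0 ]
  [ 0     0  0  1 ]
The reduced form has 3 nonzero rows.

rank = 3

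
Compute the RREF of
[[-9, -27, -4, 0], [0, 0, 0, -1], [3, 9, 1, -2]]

ρ1 -> -1/9·ρ1
  [ 1  3  4/9   0 ]
  [ 0  0    0  -1 ]
  [ 3  9    1  -2 ]
ρ3 -> ρ3 − 3·ρ1
  [ 1  3   4/9   0 ]
  [ 0  0     0  -1 ]
  [ 0  0  -1/3  -2 ]
ρ2 <=> ρ3
  [ 1  3   4/9   0 ]
  [ 0  0  -1/3  -2 ]
  [ 0  0     0  -1 ]
ρ2 -> -3·ρ2
  [ 1  3  4/9   0 ]
  [ 0  0    1   6 ]
  [ 0  0    0  -1 ]
ρ3 -> -1·ρ3
  [ 1  3  4/9  0 ]
  [ 0  0    1  6 ]
  [ 0  0    0  1 ]
ρ2 -> ρ2 − 6·ρ3
  [ 1  3  4/9  0 ]
  [ 0  0    1  0 ]
  [ 0  0    0  1 ]
ρ1 -> ρ1 − 4/9·ρ2
  [ 1  3  0  0 ]
  [ 0  0  1  0 ]
  [ 0  0  0  1 ]

[[1, 3, 0, 0], [0, 0, 1, 0], [0, 0, 0, 1]]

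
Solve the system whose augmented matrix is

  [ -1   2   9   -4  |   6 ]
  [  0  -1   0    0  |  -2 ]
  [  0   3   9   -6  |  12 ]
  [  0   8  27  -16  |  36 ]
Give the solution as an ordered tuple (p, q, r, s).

R1 → -1·R1
  [ 1  -2  -9    4  |  -6 ]
  [ 0  -1   0    0  |  -2 ]
  [ 0   3   9   -6  |  12 ]
  [ 0   8  27  -16  |  36 ]
R2 → -1·R2
  [ 1  -2  -9    4  |  -6 ]
  [ 0   1   0    0  |   2 ]
  [ 0   3   9   -6  |  12 ]
  [ 0   8  27  -16  |  36 ]
R3 → R3 − 3·R2
  [ 1  -2  -9    4  |  -6 ]
  [ 0   1   0    0  |   2 ]
  [ 0   0   9   -6  |   6 ]
  [ 0   8  27  -16  |  36 ]
R4 → R4 − 8·R2
  [ 1  -2  -9    4  |  -6 ]
  [ 0   1   0    0  |   2 ]
  [ 0   0   9   -6  |   6 ]
  [ 0   0  27  -16  |  20 ]
R3 → 1/9·R3
  [ 1  -2  -9     4  |   -6 ]
  [ 0   1   0     0  |    2 ]
  [ 0   0   1  -2/3  |  2/3 ]
  [ 0   0  27   -16  |   20 ]
R4 → R4 − 27·R3
  [ 1  -2  -9     4  |   -6 ]
  [ 0   1   0     0  |    2 ]
  [ 0   0   1  -2/3  |  2/3 ]
  [ 0   0   0     2  |    2 ]
R4 → 1/2·R4
  [ 1  -2  -9     4  |   -6 ]
  [ 0   1   0     0  |    2 ]
  [ 0   0   1  -2/3  |  2/3 ]
  [ 0   0   0     1  |    1 ]
R3 → R3 + 2/3·R4
  [ 1  -2  -9  4  |   -6 ]
  [ 0   1   0  0  |    2 ]
  [ 0   0   1  0  |  4/3 ]
  [ 0   0   0  1  |    1 ]
R1 → R1 − 4·R4
  [ 1  -2  -9  0  |  -10 ]
  [ 0   1   0  0  |    2 ]
  [ 0   0   1  0  |  4/3 ]
  [ 0   0   0  1  |    1 ]
R1 → R1 + 9·R3
  [ 1  -2  0  0  |    2 ]
  [ 0   1  0  0  |    2 ]
  [ 0   0  1  0  |  4/3 ]
  [ 0   0  0  1  |    1 ]
R1 → R1 + 2·R2
  [ 1  0  0  0  |    6 ]
  [ 0  1  0  0  |    2 ]
  [ 0  0  1  0  |  4/3 ]
  [ 0  0  0  1  |    1 ]
Reading off the last column: p = 6, q = 2, r = 4/3, s = 1.

(6, 2, 4/3, 1)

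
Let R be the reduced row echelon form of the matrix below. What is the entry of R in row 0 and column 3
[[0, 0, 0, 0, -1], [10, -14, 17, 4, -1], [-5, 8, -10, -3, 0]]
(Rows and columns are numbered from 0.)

r1 <=> r2
  [ 10  -14   17   4  -1 ]
  [  0    0    0   0  -1 ]
  [ -5    8  -10  -3   0 ]
r1 -> 1/10·r1
  [  1  -7/5  17/10  2/5  -1/10 ]
  [  0     0      0    0     -1 ]
  [ -5     8    -10   -3      0 ]
r3 -> r3 + 5·r1
  [ 1  -7/5  17/10  2/5  -1/10 ]
  [ 0     0      0    0     -1 ]
  [ 0     1   -3/2   -1   -1/2 ]
r2 <=> r3
  [ 1  -7/5  17/10  2/5  -1/10 ]
  [ 0     1   -3/2   -1   -1/2 ]
  [ 0     0      0    0     -1 ]
r3 -> -1·r3
  [ 1  -7/5  17/10  2/5  -1/10 ]
  [ 0     1   -3/2   -1   -1/2 ]
  [ 0     0      0    0      1 ]
r2 -> r2 + 1/2·r3
  [ 1  -7/5  17/10  2/5  -1/10 ]
  [ 0     1   -3/2   -1      0 ]
  [ 0     0      0    0      1 ]
r1 -> r1 + 1/10·r3
  [ 1  -7/5  17/10  2/5  0 ]
  [ 0     1   -3/2   -1  0 ]
  [ 0     0      0    0  1 ]
r1 -> r1 + 7/5·r2
  [ 1  0  -2/5  -1  0 ]
  [ 0  1  -3/2  -1  0 ]
  [ 0  0     0   0  1 ]

-1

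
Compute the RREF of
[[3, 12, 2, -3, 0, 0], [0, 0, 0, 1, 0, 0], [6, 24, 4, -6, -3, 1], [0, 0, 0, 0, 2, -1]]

[[1, 4, 2/3, 0, 0, 0], [0, 0, 0, 1, 0, 0], [0, 0, 0, 0, 1, 0], [0, 0, 0, 0, 0, 1]]

R1 ← 1/3·R1
  [ 1   4  2/3  -1   0   0 ]
  [ 0   0    0   1   0   0 ]
  [ 6  24    4  -6  -3   1 ]
  [ 0   0    0   0   2  -1 ]
R3 ← R3 − 6·R1
  [ 1  4  2/3  -1   0   0 ]
  [ 0  0    0   1   0   0 ]
  [ 0  0    0   0  -3   1 ]
  [ 0  0    0   0   2  -1 ]
R3 ← -1/3·R3
  [ 1  4  2/3  -1  0     0 ]
  [ 0  0    0   1  0     0 ]
  [ 0  0    0   0  1  -1/3 ]
  [ 0  0    0   0  2    -1 ]
R4 ← R4 − 2·R3
  [ 1  4  2/3  -1  0     0 ]
  [ 0  0    0   1  0     0 ]
  [ 0  0    0   0  1  -1/3 ]
  [ 0  0    0   0  0  -1/3 ]
R4 ← -3·R4
  [ 1  4  2/3  -1  0     0 ]
  [ 0  0    0   1  0     0 ]
  [ 0  0    0   0  1  -1/3 ]
  [ 0  0    0   0  0     1 ]
R3 ← R3 + 1/3·R4
  [ 1  4  2/3  -1  0  0 ]
  [ 0  0    0   1  0  0 ]
  [ 0  0    0   0  1  0 ]
  [ 0  0    0   0  0  1 ]
R1 ← R1 + R2
  [ 1  4  2/3  0  0  0 ]
  [ 0  0    0  1  0  0 ]
  [ 0  0    0  0  1  0 ]
  [ 0  0    0  0  0  1 ]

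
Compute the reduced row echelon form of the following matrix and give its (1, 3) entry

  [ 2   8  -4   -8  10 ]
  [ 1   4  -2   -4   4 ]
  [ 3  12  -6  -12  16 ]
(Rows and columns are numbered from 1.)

-2

Multiply ρ1 by 1/2.
  [ 1   4  -2   -4   5 ]
  [ 1   4  -2   -4   4 ]
  [ 3  12  -6  -12  16 ]
Subtract ρ1 from ρ2.
  [ 1   4  -2   -4   5 ]
  [ 0   0   0    0  -1 ]
  [ 3  12  -6  -12  16 ]
Subtract 3 times ρ1 from ρ3.
  [ 1  4  -2  -4   5 ]
  [ 0  0   0   0  -1 ]
  [ 0  0   0   0   1 ]
Multiply ρ2 by -1.
  [ 1  4  -2  -4  5 ]
  [ 0  0   0   0  1 ]
  [ 0  0   0   0  1 ]
Subtract ρ2 from ρ3.
  [ 1  4  -2  -4  5 ]
  [ 0  0   0   0  1 ]
  [ 0  0   0   0  0 ]
Subtract 5 times ρ2 from ρ1.
  [ 1  4  -2  -4  0 ]
  [ 0  0   0   0  1 ]
  [ 0  0   0   0  0 ]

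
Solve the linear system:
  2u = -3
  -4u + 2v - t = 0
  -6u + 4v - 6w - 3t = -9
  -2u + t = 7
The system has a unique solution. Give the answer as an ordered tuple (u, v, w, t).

(-3/2, -1, 1/3, 4)

Form the augmented matrix and row-reduce:
  [  2  0   0   0  |  -3 ]
  [ -4  2   0  -1  |   0 ]
  [ -6  4  -6  -3  |  -9 ]
  [ -2  0   0   1  |   7 ]
R1 := 1/2·R1
  [  1  0   0   0  |  -3/2 ]
  [ -4  2   0  -1  |     0 ]
  [ -6  4  -6  -3  |    -9 ]
  [ -2  0   0   1  |     7 ]
R2 := R2 + 4·R1
  [  1  0   0   0  |  -3/2 ]
  [  0  2   0  -1  |    -6 ]
  [ -6  4  -6  -3  |    -9 ]
  [ -2  0   0   1  |     7 ]
R3 := R3 + 6·R1
  [  1  0   0   0  |  -3/2 ]
  [  0  2   0  -1  |    -6 ]
  [  0  4  -6  -3  |   -18 ]
  [ -2  0   0   1  |     7 ]
R4 := R4 + 2·R1
  [ 1  0   0   0  |  -3/2 ]
  [ 0  2   0  -1  |    -6 ]
  [ 0  4  -6  -3  |   -18 ]
  [ 0  0   0   1  |     4 ]
R2 := 1/2·R2
  [ 1  0   0     0  |  -3/2 ]
  [ 0  1   0  -1/2  |    -3 ]
  [ 0  4  -6    -3  |   -18 ]
  [ 0  0   0     1  |     4 ]
R3 := R3 − 4·R2
  [ 1  0   0     0  |  -3/2 ]
  [ 0  1   0  -1/2  |    -3 ]
  [ 0  0  -6    -1  |    -6 ]
  [ 0  0   0     1  |     4 ]
R3 := -1/6·R3
  [ 1  0  0     0  |  -3/2 ]
  [ 0  1  0  -1/2  |    -3 ]
  [ 0  0  1   1/6  |     1 ]
  [ 0  0  0     1  |     4 ]
R3 := R3 − 1/6·R4
  [ 1  0  0     0  |  -3/2 ]
  [ 0  1  0  -1/2  |    -3 ]
  [ 0  0  1     0  |   1/3 ]
  [ 0  0  0     1  |     4 ]
R2 := R2 + 1/2·R4
  [ 1  0  0  0  |  -3/2 ]
  [ 0  1  0  0  |    -1 ]
  [ 0  0  1  0  |   1/3 ]
  [ 0  0  0  1  |     4 ]
Reading off the last column: u = -3/2, v = -1, w = 1/3, t = 4.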